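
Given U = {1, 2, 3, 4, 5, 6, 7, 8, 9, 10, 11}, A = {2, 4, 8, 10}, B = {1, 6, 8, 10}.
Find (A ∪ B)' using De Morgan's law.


U = {1, 2, 3, 4, 5, 6, 7, 8, 9, 10, 11}
A = {2, 4, 8, 10}, B = {1, 6, 8, 10}
A ∪ B = {1, 2, 4, 6, 8, 10}
(A ∪ B)' = U \ (A ∪ B) = {3, 5, 7, 9, 11}
Verification via A' ∩ B': A' = {1, 3, 5, 6, 7, 9, 11}, B' = {2, 3, 4, 5, 7, 9, 11}
A' ∩ B' = {3, 5, 7, 9, 11} ✓

{3, 5, 7, 9, 11}


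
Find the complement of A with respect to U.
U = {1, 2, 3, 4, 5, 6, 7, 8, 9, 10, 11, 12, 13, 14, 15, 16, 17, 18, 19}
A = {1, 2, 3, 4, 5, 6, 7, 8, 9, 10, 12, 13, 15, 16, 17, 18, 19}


Universal set U = {1, 2, 3, 4, 5, 6, 7, 8, 9, 10, 11, 12, 13, 14, 15, 16, 17, 18, 19}
Set A = {1, 2, 3, 4, 5, 6, 7, 8, 9, 10, 12, 13, 15, 16, 17, 18, 19}
A' = U \ A = elements in U but not in A
Checking each element of U:
1 (in A, exclude), 2 (in A, exclude), 3 (in A, exclude), 4 (in A, exclude), 5 (in A, exclude), 6 (in A, exclude), 7 (in A, exclude), 8 (in A, exclude), 9 (in A, exclude), 10 (in A, exclude), 11 (not in A, include), 12 (in A, exclude), 13 (in A, exclude), 14 (not in A, include), 15 (in A, exclude), 16 (in A, exclude), 17 (in A, exclude), 18 (in A, exclude), 19 (in A, exclude)
A' = {11, 14}

{11, 14}


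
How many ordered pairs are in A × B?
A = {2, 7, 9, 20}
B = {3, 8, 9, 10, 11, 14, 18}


Set A = {2, 7, 9, 20} has 4 elements.
Set B = {3, 8, 9, 10, 11, 14, 18} has 7 elements.
|A × B| = |A| × |B| = 4 × 7 = 28

28


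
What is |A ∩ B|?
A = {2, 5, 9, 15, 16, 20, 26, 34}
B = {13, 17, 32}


Set A = {2, 5, 9, 15, 16, 20, 26, 34}
Set B = {13, 17, 32}
A ∩ B = {}
|A ∩ B| = 0

0


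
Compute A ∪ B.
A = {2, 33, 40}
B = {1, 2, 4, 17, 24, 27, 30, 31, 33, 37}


Set A = {2, 33, 40}
Set B = {1, 2, 4, 17, 24, 27, 30, 31, 33, 37}
A ∪ B includes all elements in either set.
Elements from A: {2, 33, 40}
Elements from B not already included: {1, 4, 17, 24, 27, 30, 31, 37}
A ∪ B = {1, 2, 4, 17, 24, 27, 30, 31, 33, 37, 40}

{1, 2, 4, 17, 24, 27, 30, 31, 33, 37, 40}


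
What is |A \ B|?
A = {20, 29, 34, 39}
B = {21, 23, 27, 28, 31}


Set A = {20, 29, 34, 39}
Set B = {21, 23, 27, 28, 31}
A \ B = {20, 29, 34, 39}
|A \ B| = 4

4


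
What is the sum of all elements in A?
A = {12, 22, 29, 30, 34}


Set A = {12, 22, 29, 30, 34}
Sum = 12 + 22 + 29 + 30 + 34 = 127

127


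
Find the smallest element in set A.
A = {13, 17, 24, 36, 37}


Set A = {13, 17, 24, 36, 37}
Elements in ascending order: 13, 17, 24, 36, 37
The smallest element is 13.

13


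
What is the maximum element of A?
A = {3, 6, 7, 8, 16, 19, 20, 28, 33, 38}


Set A = {3, 6, 7, 8, 16, 19, 20, 28, 33, 38}
Elements in ascending order: 3, 6, 7, 8, 16, 19, 20, 28, 33, 38
The largest element is 38.

38


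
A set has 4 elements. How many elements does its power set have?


The set has 4 elements.
The power set contains all possible subsets.
|P(A)| = 2^|A| = 2^4 = 16

16


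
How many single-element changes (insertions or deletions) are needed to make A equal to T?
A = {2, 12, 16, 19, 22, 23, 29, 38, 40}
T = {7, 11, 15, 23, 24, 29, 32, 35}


Set A = {2, 12, 16, 19, 22, 23, 29, 38, 40}
Set T = {7, 11, 15, 23, 24, 29, 32, 35}
Elements to remove from A (in A, not in T): {2, 12, 16, 19, 22, 38, 40} → 7 removals
Elements to add to A (in T, not in A): {7, 11, 15, 24, 32, 35} → 6 additions
Total edits = 7 + 6 = 13

13


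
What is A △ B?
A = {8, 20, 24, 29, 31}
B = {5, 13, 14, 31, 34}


Set A = {8, 20, 24, 29, 31}
Set B = {5, 13, 14, 31, 34}
A △ B = (A \ B) ∪ (B \ A)
Elements in A but not B: {8, 20, 24, 29}
Elements in B but not A: {5, 13, 14, 34}
A △ B = {5, 8, 13, 14, 20, 24, 29, 34}

{5, 8, 13, 14, 20, 24, 29, 34}


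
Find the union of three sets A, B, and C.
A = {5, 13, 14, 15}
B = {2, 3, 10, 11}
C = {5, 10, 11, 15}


Set A = {5, 13, 14, 15}
Set B = {2, 3, 10, 11}
Set C = {5, 10, 11, 15}
First, A ∪ B = {2, 3, 5, 10, 11, 13, 14, 15}
Then, (A ∪ B) ∪ C = {2, 3, 5, 10, 11, 13, 14, 15}

{2, 3, 5, 10, 11, 13, 14, 15}


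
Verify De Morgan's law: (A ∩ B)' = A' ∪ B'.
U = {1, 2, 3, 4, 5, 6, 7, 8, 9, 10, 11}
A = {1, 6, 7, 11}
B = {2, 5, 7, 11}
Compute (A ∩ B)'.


U = {1, 2, 3, 4, 5, 6, 7, 8, 9, 10, 11}
A = {1, 6, 7, 11}, B = {2, 5, 7, 11}
A ∩ B = {7, 11}
(A ∩ B)' = U \ (A ∩ B) = {1, 2, 3, 4, 5, 6, 8, 9, 10}
Verification via A' ∪ B': A' = {2, 3, 4, 5, 8, 9, 10}, B' = {1, 3, 4, 6, 8, 9, 10}
A' ∪ B' = {1, 2, 3, 4, 5, 6, 8, 9, 10} ✓

{1, 2, 3, 4, 5, 6, 8, 9, 10}


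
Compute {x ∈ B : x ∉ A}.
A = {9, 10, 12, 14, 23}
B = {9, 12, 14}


Set A = {9, 10, 12, 14, 23}
Set B = {9, 12, 14}
Check each element of B against A:
9 ∈ A, 12 ∈ A, 14 ∈ A
Elements of B not in A: {}

{}


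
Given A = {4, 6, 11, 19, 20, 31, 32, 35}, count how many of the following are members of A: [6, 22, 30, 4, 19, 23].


Set A = {4, 6, 11, 19, 20, 31, 32, 35}
Candidates: [6, 22, 30, 4, 19, 23]
Check each candidate:
6 ∈ A, 22 ∉ A, 30 ∉ A, 4 ∈ A, 19 ∈ A, 23 ∉ A
Count of candidates in A: 3

3


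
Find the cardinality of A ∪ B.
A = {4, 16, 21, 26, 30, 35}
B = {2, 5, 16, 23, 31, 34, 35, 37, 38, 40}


Set A = {4, 16, 21, 26, 30, 35}, |A| = 6
Set B = {2, 5, 16, 23, 31, 34, 35, 37, 38, 40}, |B| = 10
A ∩ B = {16, 35}, |A ∩ B| = 2
|A ∪ B| = |A| + |B| - |A ∩ B| = 6 + 10 - 2 = 14

14


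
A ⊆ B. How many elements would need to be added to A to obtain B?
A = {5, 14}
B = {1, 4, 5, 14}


Set A = {5, 14}, |A| = 2
Set B = {1, 4, 5, 14}, |B| = 4
Since A ⊆ B: B \ A = {1, 4}
|B| - |A| = 4 - 2 = 2

2


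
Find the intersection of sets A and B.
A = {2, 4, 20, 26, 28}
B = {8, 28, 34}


Set A = {2, 4, 20, 26, 28}
Set B = {8, 28, 34}
A ∩ B includes only elements in both sets.
Check each element of A against B:
2 ✗, 4 ✗, 20 ✗, 26 ✗, 28 ✓
A ∩ B = {28}

{28}


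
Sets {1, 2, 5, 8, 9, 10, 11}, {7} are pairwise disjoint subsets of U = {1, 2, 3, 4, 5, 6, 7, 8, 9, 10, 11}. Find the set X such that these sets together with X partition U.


U = {1, 2, 3, 4, 5, 6, 7, 8, 9, 10, 11}
Shown blocks: {1, 2, 5, 8, 9, 10, 11}, {7}
A partition's blocks are pairwise disjoint and cover U, so the missing block = U \ (union of shown blocks).
Union of shown blocks: {1, 2, 5, 7, 8, 9, 10, 11}
Missing block = U \ (union) = {3, 4, 6}

{3, 4, 6}


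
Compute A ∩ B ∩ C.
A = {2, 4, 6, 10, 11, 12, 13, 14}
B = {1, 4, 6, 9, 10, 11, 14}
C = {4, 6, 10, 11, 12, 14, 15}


Set A = {2, 4, 6, 10, 11, 12, 13, 14}
Set B = {1, 4, 6, 9, 10, 11, 14}
Set C = {4, 6, 10, 11, 12, 14, 15}
First, A ∩ B = {4, 6, 10, 11, 14}
Then, (A ∩ B) ∩ C = {4, 6, 10, 11, 14}

{4, 6, 10, 11, 14}


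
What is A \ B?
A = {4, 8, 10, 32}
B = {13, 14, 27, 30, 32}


Set A = {4, 8, 10, 32}
Set B = {13, 14, 27, 30, 32}
A \ B includes elements in A that are not in B.
Check each element of A:
4 (not in B, keep), 8 (not in B, keep), 10 (not in B, keep), 32 (in B, remove)
A \ B = {4, 8, 10}

{4, 8, 10}


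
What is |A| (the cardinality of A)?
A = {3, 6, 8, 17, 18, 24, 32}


Set A = {3, 6, 8, 17, 18, 24, 32}
Listing elements: 3, 6, 8, 17, 18, 24, 32
Counting: 7 elements
|A| = 7

7


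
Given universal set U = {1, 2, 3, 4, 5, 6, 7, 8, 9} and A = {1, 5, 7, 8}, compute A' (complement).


Universal set U = {1, 2, 3, 4, 5, 6, 7, 8, 9}
Set A = {1, 5, 7, 8}
A' = U \ A = elements in U but not in A
Checking each element of U:
1 (in A, exclude), 2 (not in A, include), 3 (not in A, include), 4 (not in A, include), 5 (in A, exclude), 6 (not in A, include), 7 (in A, exclude), 8 (in A, exclude), 9 (not in A, include)
A' = {2, 3, 4, 6, 9}

{2, 3, 4, 6, 9}


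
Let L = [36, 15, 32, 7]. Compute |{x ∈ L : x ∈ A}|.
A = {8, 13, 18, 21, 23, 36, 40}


Set A = {8, 13, 18, 21, 23, 36, 40}
Candidates: [36, 15, 32, 7]
Check each candidate:
36 ∈ A, 15 ∉ A, 32 ∉ A, 7 ∉ A
Count of candidates in A: 1

1


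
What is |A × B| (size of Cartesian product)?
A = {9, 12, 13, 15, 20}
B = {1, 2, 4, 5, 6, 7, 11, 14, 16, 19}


Set A = {9, 12, 13, 15, 20} has 5 elements.
Set B = {1, 2, 4, 5, 6, 7, 11, 14, 16, 19} has 10 elements.
|A × B| = |A| × |B| = 5 × 10 = 50

50


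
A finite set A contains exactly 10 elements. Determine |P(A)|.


The set has 10 elements.
The power set contains all possible subsets.
|P(A)| = 2^|A| = 2^10 = 1024

1024


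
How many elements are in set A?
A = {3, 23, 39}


Set A = {3, 23, 39}
Listing elements: 3, 23, 39
Counting: 3 elements
|A| = 3

3


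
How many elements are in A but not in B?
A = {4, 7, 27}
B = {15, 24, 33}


Set A = {4, 7, 27}
Set B = {15, 24, 33}
A \ B = {4, 7, 27}
|A \ B| = 3

3


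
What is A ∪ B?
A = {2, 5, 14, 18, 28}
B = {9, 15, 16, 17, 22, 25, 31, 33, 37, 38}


Set A = {2, 5, 14, 18, 28}
Set B = {9, 15, 16, 17, 22, 25, 31, 33, 37, 38}
A ∪ B includes all elements in either set.
Elements from A: {2, 5, 14, 18, 28}
Elements from B not already included: {9, 15, 16, 17, 22, 25, 31, 33, 37, 38}
A ∪ B = {2, 5, 9, 14, 15, 16, 17, 18, 22, 25, 28, 31, 33, 37, 38}

{2, 5, 9, 14, 15, 16, 17, 18, 22, 25, 28, 31, 33, 37, 38}


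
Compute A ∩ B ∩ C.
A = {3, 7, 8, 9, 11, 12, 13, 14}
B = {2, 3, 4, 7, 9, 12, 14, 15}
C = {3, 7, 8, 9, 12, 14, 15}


Set A = {3, 7, 8, 9, 11, 12, 13, 14}
Set B = {2, 3, 4, 7, 9, 12, 14, 15}
Set C = {3, 7, 8, 9, 12, 14, 15}
First, A ∩ B = {3, 7, 9, 12, 14}
Then, (A ∩ B) ∩ C = {3, 7, 9, 12, 14}

{3, 7, 9, 12, 14}


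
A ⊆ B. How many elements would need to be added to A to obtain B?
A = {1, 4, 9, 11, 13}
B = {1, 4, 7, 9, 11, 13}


Set A = {1, 4, 9, 11, 13}, |A| = 5
Set B = {1, 4, 7, 9, 11, 13}, |B| = 6
Since A ⊆ B: B \ A = {7}
|B| - |A| = 6 - 5 = 1

1


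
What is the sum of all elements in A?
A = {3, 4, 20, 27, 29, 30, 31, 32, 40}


Set A = {3, 4, 20, 27, 29, 30, 31, 32, 40}
Sum = 3 + 4 + 20 + 27 + 29 + 30 + 31 + 32 + 40 = 216

216


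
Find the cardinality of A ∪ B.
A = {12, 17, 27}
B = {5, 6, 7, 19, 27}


Set A = {12, 17, 27}, |A| = 3
Set B = {5, 6, 7, 19, 27}, |B| = 5
A ∩ B = {27}, |A ∩ B| = 1
|A ∪ B| = |A| + |B| - |A ∩ B| = 3 + 5 - 1 = 7

7


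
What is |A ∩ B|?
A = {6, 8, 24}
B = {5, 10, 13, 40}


Set A = {6, 8, 24}
Set B = {5, 10, 13, 40}
A ∩ B = {}
|A ∩ B| = 0

0


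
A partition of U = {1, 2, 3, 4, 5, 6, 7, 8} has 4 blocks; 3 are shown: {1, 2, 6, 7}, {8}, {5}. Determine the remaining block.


U = {1, 2, 3, 4, 5, 6, 7, 8}
Shown blocks: {1, 2, 6, 7}, {8}, {5}
A partition's blocks are pairwise disjoint and cover U, so the missing block = U \ (union of shown blocks).
Union of shown blocks: {1, 2, 5, 6, 7, 8}
Missing block = U \ (union) = {3, 4}

{3, 4}


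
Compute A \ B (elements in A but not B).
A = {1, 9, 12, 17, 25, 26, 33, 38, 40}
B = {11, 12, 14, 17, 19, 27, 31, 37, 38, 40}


Set A = {1, 9, 12, 17, 25, 26, 33, 38, 40}
Set B = {11, 12, 14, 17, 19, 27, 31, 37, 38, 40}
A \ B includes elements in A that are not in B.
Check each element of A:
1 (not in B, keep), 9 (not in B, keep), 12 (in B, remove), 17 (in B, remove), 25 (not in B, keep), 26 (not in B, keep), 33 (not in B, keep), 38 (in B, remove), 40 (in B, remove)
A \ B = {1, 9, 25, 26, 33}

{1, 9, 25, 26, 33}


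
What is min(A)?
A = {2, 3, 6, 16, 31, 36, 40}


Set A = {2, 3, 6, 16, 31, 36, 40}
Elements in ascending order: 2, 3, 6, 16, 31, 36, 40
The smallest element is 2.

2


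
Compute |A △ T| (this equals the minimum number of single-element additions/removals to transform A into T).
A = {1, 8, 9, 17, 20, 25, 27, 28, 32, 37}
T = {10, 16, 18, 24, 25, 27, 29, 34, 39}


Set A = {1, 8, 9, 17, 20, 25, 27, 28, 32, 37}
Set T = {10, 16, 18, 24, 25, 27, 29, 34, 39}
Elements to remove from A (in A, not in T): {1, 8, 9, 17, 20, 28, 32, 37} → 8 removals
Elements to add to A (in T, not in A): {10, 16, 18, 24, 29, 34, 39} → 7 additions
Total edits = 8 + 7 = 15

15


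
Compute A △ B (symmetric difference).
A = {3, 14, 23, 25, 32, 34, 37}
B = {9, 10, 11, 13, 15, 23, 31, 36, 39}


Set A = {3, 14, 23, 25, 32, 34, 37}
Set B = {9, 10, 11, 13, 15, 23, 31, 36, 39}
A △ B = (A \ B) ∪ (B \ A)
Elements in A but not B: {3, 14, 25, 32, 34, 37}
Elements in B but not A: {9, 10, 11, 13, 15, 31, 36, 39}
A △ B = {3, 9, 10, 11, 13, 14, 15, 25, 31, 32, 34, 36, 37, 39}

{3, 9, 10, 11, 13, 14, 15, 25, 31, 32, 34, 36, 37, 39}


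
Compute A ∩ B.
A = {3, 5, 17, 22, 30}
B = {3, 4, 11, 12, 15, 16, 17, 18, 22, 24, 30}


Set A = {3, 5, 17, 22, 30}
Set B = {3, 4, 11, 12, 15, 16, 17, 18, 22, 24, 30}
A ∩ B includes only elements in both sets.
Check each element of A against B:
3 ✓, 5 ✗, 17 ✓, 22 ✓, 30 ✓
A ∩ B = {3, 17, 22, 30}

{3, 17, 22, 30}


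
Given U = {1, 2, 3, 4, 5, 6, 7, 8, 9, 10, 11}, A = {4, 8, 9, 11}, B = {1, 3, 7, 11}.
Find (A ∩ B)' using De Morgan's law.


U = {1, 2, 3, 4, 5, 6, 7, 8, 9, 10, 11}
A = {4, 8, 9, 11}, B = {1, 3, 7, 11}
A ∩ B = {11}
(A ∩ B)' = U \ (A ∩ B) = {1, 2, 3, 4, 5, 6, 7, 8, 9, 10}
Verification via A' ∪ B': A' = {1, 2, 3, 5, 6, 7, 10}, B' = {2, 4, 5, 6, 8, 9, 10}
A' ∪ B' = {1, 2, 3, 4, 5, 6, 7, 8, 9, 10} ✓

{1, 2, 3, 4, 5, 6, 7, 8, 9, 10}


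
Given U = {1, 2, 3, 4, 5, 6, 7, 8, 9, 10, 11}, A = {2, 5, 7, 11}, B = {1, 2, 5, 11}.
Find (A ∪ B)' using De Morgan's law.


U = {1, 2, 3, 4, 5, 6, 7, 8, 9, 10, 11}
A = {2, 5, 7, 11}, B = {1, 2, 5, 11}
A ∪ B = {1, 2, 5, 7, 11}
(A ∪ B)' = U \ (A ∪ B) = {3, 4, 6, 8, 9, 10}
Verification via A' ∩ B': A' = {1, 3, 4, 6, 8, 9, 10}, B' = {3, 4, 6, 7, 8, 9, 10}
A' ∩ B' = {3, 4, 6, 8, 9, 10} ✓

{3, 4, 6, 8, 9, 10}


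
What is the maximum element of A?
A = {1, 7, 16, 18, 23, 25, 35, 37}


Set A = {1, 7, 16, 18, 23, 25, 35, 37}
Elements in ascending order: 1, 7, 16, 18, 23, 25, 35, 37
The largest element is 37.

37


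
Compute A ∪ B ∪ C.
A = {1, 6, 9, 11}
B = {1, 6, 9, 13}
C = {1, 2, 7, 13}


Set A = {1, 6, 9, 11}
Set B = {1, 6, 9, 13}
Set C = {1, 2, 7, 13}
First, A ∪ B = {1, 6, 9, 11, 13}
Then, (A ∪ B) ∪ C = {1, 2, 6, 7, 9, 11, 13}

{1, 2, 6, 7, 9, 11, 13}


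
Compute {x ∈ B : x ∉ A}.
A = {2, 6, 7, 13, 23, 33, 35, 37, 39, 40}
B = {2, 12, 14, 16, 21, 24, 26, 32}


Set A = {2, 6, 7, 13, 23, 33, 35, 37, 39, 40}
Set B = {2, 12, 14, 16, 21, 24, 26, 32}
Check each element of B against A:
2 ∈ A, 12 ∉ A (include), 14 ∉ A (include), 16 ∉ A (include), 21 ∉ A (include), 24 ∉ A (include), 26 ∉ A (include), 32 ∉ A (include)
Elements of B not in A: {12, 14, 16, 21, 24, 26, 32}

{12, 14, 16, 21, 24, 26, 32}


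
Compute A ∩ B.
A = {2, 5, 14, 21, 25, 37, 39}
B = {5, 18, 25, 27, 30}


Set A = {2, 5, 14, 21, 25, 37, 39}
Set B = {5, 18, 25, 27, 30}
A ∩ B includes only elements in both sets.
Check each element of A against B:
2 ✗, 5 ✓, 14 ✗, 21 ✗, 25 ✓, 37 ✗, 39 ✗
A ∩ B = {5, 25}

{5, 25}


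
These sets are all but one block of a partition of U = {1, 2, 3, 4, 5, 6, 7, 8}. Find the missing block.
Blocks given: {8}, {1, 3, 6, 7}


U = {1, 2, 3, 4, 5, 6, 7, 8}
Shown blocks: {8}, {1, 3, 6, 7}
A partition's blocks are pairwise disjoint and cover U, so the missing block = U \ (union of shown blocks).
Union of shown blocks: {1, 3, 6, 7, 8}
Missing block = U \ (union) = {2, 4, 5}

{2, 4, 5}


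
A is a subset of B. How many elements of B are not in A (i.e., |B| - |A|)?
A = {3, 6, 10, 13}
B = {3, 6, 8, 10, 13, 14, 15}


Set A = {3, 6, 10, 13}, |A| = 4
Set B = {3, 6, 8, 10, 13, 14, 15}, |B| = 7
Since A ⊆ B: B \ A = {8, 14, 15}
|B| - |A| = 7 - 4 = 3

3


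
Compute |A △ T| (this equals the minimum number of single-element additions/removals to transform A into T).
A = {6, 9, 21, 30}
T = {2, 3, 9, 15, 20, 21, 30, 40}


Set A = {6, 9, 21, 30}
Set T = {2, 3, 9, 15, 20, 21, 30, 40}
Elements to remove from A (in A, not in T): {6} → 1 removals
Elements to add to A (in T, not in A): {2, 3, 15, 20, 40} → 5 additions
Total edits = 1 + 5 = 6

6


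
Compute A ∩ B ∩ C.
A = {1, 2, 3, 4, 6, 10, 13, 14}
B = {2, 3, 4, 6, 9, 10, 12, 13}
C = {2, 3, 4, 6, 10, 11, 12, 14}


Set A = {1, 2, 3, 4, 6, 10, 13, 14}
Set B = {2, 3, 4, 6, 9, 10, 12, 13}
Set C = {2, 3, 4, 6, 10, 11, 12, 14}
First, A ∩ B = {2, 3, 4, 6, 10, 13}
Then, (A ∩ B) ∩ C = {2, 3, 4, 6, 10}

{2, 3, 4, 6, 10}


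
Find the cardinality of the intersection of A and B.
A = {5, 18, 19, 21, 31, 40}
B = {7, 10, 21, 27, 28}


Set A = {5, 18, 19, 21, 31, 40}
Set B = {7, 10, 21, 27, 28}
A ∩ B = {21}
|A ∩ B| = 1

1


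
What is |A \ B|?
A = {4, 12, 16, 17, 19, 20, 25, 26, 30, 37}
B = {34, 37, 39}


Set A = {4, 12, 16, 17, 19, 20, 25, 26, 30, 37}
Set B = {34, 37, 39}
A \ B = {4, 12, 16, 17, 19, 20, 25, 26, 30}
|A \ B| = 9

9


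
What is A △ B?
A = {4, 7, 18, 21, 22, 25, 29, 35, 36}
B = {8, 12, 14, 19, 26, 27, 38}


Set A = {4, 7, 18, 21, 22, 25, 29, 35, 36}
Set B = {8, 12, 14, 19, 26, 27, 38}
A △ B = (A \ B) ∪ (B \ A)
Elements in A but not B: {4, 7, 18, 21, 22, 25, 29, 35, 36}
Elements in B but not A: {8, 12, 14, 19, 26, 27, 38}
A △ B = {4, 7, 8, 12, 14, 18, 19, 21, 22, 25, 26, 27, 29, 35, 36, 38}

{4, 7, 8, 12, 14, 18, 19, 21, 22, 25, 26, 27, 29, 35, 36, 38}


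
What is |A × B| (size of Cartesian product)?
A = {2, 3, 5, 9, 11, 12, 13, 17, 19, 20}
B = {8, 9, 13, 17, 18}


Set A = {2, 3, 5, 9, 11, 12, 13, 17, 19, 20} has 10 elements.
Set B = {8, 9, 13, 17, 18} has 5 elements.
|A × B| = |A| × |B| = 10 × 5 = 50

50


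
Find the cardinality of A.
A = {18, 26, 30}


Set A = {18, 26, 30}
Listing elements: 18, 26, 30
Counting: 3 elements
|A| = 3

3


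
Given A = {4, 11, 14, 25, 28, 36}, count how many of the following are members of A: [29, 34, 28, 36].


Set A = {4, 11, 14, 25, 28, 36}
Candidates: [29, 34, 28, 36]
Check each candidate:
29 ∉ A, 34 ∉ A, 28 ∈ A, 36 ∈ A
Count of candidates in A: 2

2


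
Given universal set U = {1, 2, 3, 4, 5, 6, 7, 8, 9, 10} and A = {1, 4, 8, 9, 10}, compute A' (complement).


Universal set U = {1, 2, 3, 4, 5, 6, 7, 8, 9, 10}
Set A = {1, 4, 8, 9, 10}
A' = U \ A = elements in U but not in A
Checking each element of U:
1 (in A, exclude), 2 (not in A, include), 3 (not in A, include), 4 (in A, exclude), 5 (not in A, include), 6 (not in A, include), 7 (not in A, include), 8 (in A, exclude), 9 (in A, exclude), 10 (in A, exclude)
A' = {2, 3, 5, 6, 7}

{2, 3, 5, 6, 7}


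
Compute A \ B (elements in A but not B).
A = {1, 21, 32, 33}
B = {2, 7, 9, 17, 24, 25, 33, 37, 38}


Set A = {1, 21, 32, 33}
Set B = {2, 7, 9, 17, 24, 25, 33, 37, 38}
A \ B includes elements in A that are not in B.
Check each element of A:
1 (not in B, keep), 21 (not in B, keep), 32 (not in B, keep), 33 (in B, remove)
A \ B = {1, 21, 32}

{1, 21, 32}


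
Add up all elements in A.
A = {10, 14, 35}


Set A = {10, 14, 35}
Sum = 10 + 14 + 35 = 59

59


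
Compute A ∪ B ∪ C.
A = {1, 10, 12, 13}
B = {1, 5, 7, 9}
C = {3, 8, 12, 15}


Set A = {1, 10, 12, 13}
Set B = {1, 5, 7, 9}
Set C = {3, 8, 12, 15}
First, A ∪ B = {1, 5, 7, 9, 10, 12, 13}
Then, (A ∪ B) ∪ C = {1, 3, 5, 7, 8, 9, 10, 12, 13, 15}

{1, 3, 5, 7, 8, 9, 10, 12, 13, 15}


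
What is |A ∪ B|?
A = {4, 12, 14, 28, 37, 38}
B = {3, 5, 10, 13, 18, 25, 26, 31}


Set A = {4, 12, 14, 28, 37, 38}, |A| = 6
Set B = {3, 5, 10, 13, 18, 25, 26, 31}, |B| = 8
A ∩ B = {}, |A ∩ B| = 0
|A ∪ B| = |A| + |B| - |A ∩ B| = 6 + 8 - 0 = 14

14


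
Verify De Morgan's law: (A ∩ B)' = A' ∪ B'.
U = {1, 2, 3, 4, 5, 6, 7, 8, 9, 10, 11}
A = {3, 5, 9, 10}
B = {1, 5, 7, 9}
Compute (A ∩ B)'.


U = {1, 2, 3, 4, 5, 6, 7, 8, 9, 10, 11}
A = {3, 5, 9, 10}, B = {1, 5, 7, 9}
A ∩ B = {5, 9}
(A ∩ B)' = U \ (A ∩ B) = {1, 2, 3, 4, 6, 7, 8, 10, 11}
Verification via A' ∪ B': A' = {1, 2, 4, 6, 7, 8, 11}, B' = {2, 3, 4, 6, 8, 10, 11}
A' ∪ B' = {1, 2, 3, 4, 6, 7, 8, 10, 11} ✓

{1, 2, 3, 4, 6, 7, 8, 10, 11}


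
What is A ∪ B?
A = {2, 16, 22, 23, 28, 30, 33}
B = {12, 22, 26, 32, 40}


Set A = {2, 16, 22, 23, 28, 30, 33}
Set B = {12, 22, 26, 32, 40}
A ∪ B includes all elements in either set.
Elements from A: {2, 16, 22, 23, 28, 30, 33}
Elements from B not already included: {12, 26, 32, 40}
A ∪ B = {2, 12, 16, 22, 23, 26, 28, 30, 32, 33, 40}

{2, 12, 16, 22, 23, 26, 28, 30, 32, 33, 40}


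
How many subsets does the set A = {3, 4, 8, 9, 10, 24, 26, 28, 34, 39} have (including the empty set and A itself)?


Set A = {3, 4, 8, 9, 10, 24, 26, 28, 34, 39}
|A| = 10
The power set P(A) contains all subsets of A.
|P(A)| = 2^|A| = 2^10 = 1024

1024


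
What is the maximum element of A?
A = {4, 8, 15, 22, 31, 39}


Set A = {4, 8, 15, 22, 31, 39}
Elements in ascending order: 4, 8, 15, 22, 31, 39
The largest element is 39.

39


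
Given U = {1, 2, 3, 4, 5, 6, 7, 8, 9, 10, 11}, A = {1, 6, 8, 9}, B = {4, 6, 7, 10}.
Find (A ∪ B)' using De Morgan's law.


U = {1, 2, 3, 4, 5, 6, 7, 8, 9, 10, 11}
A = {1, 6, 8, 9}, B = {4, 6, 7, 10}
A ∪ B = {1, 4, 6, 7, 8, 9, 10}
(A ∪ B)' = U \ (A ∪ B) = {2, 3, 5, 11}
Verification via A' ∩ B': A' = {2, 3, 4, 5, 7, 10, 11}, B' = {1, 2, 3, 5, 8, 9, 11}
A' ∩ B' = {2, 3, 5, 11} ✓

{2, 3, 5, 11}


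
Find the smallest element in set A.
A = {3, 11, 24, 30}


Set A = {3, 11, 24, 30}
Elements in ascending order: 3, 11, 24, 30
The smallest element is 3.

3


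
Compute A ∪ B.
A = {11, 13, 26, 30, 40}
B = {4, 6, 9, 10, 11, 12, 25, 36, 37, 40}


Set A = {11, 13, 26, 30, 40}
Set B = {4, 6, 9, 10, 11, 12, 25, 36, 37, 40}
A ∪ B includes all elements in either set.
Elements from A: {11, 13, 26, 30, 40}
Elements from B not already included: {4, 6, 9, 10, 12, 25, 36, 37}
A ∪ B = {4, 6, 9, 10, 11, 12, 13, 25, 26, 30, 36, 37, 40}

{4, 6, 9, 10, 11, 12, 13, 25, 26, 30, 36, 37, 40}


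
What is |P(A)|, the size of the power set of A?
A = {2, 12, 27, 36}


Set A = {2, 12, 27, 36}
|A| = 4
The power set P(A) contains all subsets of A.
|P(A)| = 2^|A| = 2^4 = 16

16


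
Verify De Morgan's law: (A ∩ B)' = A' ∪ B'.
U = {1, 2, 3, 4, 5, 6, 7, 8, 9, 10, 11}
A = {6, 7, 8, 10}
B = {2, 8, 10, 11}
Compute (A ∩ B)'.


U = {1, 2, 3, 4, 5, 6, 7, 8, 9, 10, 11}
A = {6, 7, 8, 10}, B = {2, 8, 10, 11}
A ∩ B = {8, 10}
(A ∩ B)' = U \ (A ∩ B) = {1, 2, 3, 4, 5, 6, 7, 9, 11}
Verification via A' ∪ B': A' = {1, 2, 3, 4, 5, 9, 11}, B' = {1, 3, 4, 5, 6, 7, 9}
A' ∪ B' = {1, 2, 3, 4, 5, 6, 7, 9, 11} ✓

{1, 2, 3, 4, 5, 6, 7, 9, 11}


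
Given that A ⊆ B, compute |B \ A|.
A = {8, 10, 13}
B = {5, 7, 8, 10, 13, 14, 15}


Set A = {8, 10, 13}, |A| = 3
Set B = {5, 7, 8, 10, 13, 14, 15}, |B| = 7
Since A ⊆ B: B \ A = {5, 7, 14, 15}
|B| - |A| = 7 - 3 = 4

4


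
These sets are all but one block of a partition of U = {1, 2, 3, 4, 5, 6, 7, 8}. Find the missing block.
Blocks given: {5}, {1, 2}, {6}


U = {1, 2, 3, 4, 5, 6, 7, 8}
Shown blocks: {5}, {1, 2}, {6}
A partition's blocks are pairwise disjoint and cover U, so the missing block = U \ (union of shown blocks).
Union of shown blocks: {1, 2, 5, 6}
Missing block = U \ (union) = {3, 4, 7, 8}

{3, 4, 7, 8}


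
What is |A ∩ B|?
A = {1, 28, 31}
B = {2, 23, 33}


Set A = {1, 28, 31}
Set B = {2, 23, 33}
A ∩ B = {}
|A ∩ B| = 0

0


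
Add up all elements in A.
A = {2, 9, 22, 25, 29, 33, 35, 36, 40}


Set A = {2, 9, 22, 25, 29, 33, 35, 36, 40}
Sum = 2 + 9 + 22 + 25 + 29 + 33 + 35 + 36 + 40 = 231

231


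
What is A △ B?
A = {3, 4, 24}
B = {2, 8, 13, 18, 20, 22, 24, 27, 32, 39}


Set A = {3, 4, 24}
Set B = {2, 8, 13, 18, 20, 22, 24, 27, 32, 39}
A △ B = (A \ B) ∪ (B \ A)
Elements in A but not B: {3, 4}
Elements in B but not A: {2, 8, 13, 18, 20, 22, 27, 32, 39}
A △ B = {2, 3, 4, 8, 13, 18, 20, 22, 27, 32, 39}

{2, 3, 4, 8, 13, 18, 20, 22, 27, 32, 39}


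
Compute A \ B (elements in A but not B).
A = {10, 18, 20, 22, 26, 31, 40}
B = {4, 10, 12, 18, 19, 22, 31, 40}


Set A = {10, 18, 20, 22, 26, 31, 40}
Set B = {4, 10, 12, 18, 19, 22, 31, 40}
A \ B includes elements in A that are not in B.
Check each element of A:
10 (in B, remove), 18 (in B, remove), 20 (not in B, keep), 22 (in B, remove), 26 (not in B, keep), 31 (in B, remove), 40 (in B, remove)
A \ B = {20, 26}

{20, 26}


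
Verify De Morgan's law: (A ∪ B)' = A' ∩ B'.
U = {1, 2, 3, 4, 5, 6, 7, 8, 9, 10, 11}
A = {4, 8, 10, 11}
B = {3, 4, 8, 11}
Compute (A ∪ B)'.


U = {1, 2, 3, 4, 5, 6, 7, 8, 9, 10, 11}
A = {4, 8, 10, 11}, B = {3, 4, 8, 11}
A ∪ B = {3, 4, 8, 10, 11}
(A ∪ B)' = U \ (A ∪ B) = {1, 2, 5, 6, 7, 9}
Verification via A' ∩ B': A' = {1, 2, 3, 5, 6, 7, 9}, B' = {1, 2, 5, 6, 7, 9, 10}
A' ∩ B' = {1, 2, 5, 6, 7, 9} ✓

{1, 2, 5, 6, 7, 9}


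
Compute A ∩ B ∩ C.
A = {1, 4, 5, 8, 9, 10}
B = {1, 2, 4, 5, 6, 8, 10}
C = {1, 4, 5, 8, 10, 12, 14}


Set A = {1, 4, 5, 8, 9, 10}
Set B = {1, 2, 4, 5, 6, 8, 10}
Set C = {1, 4, 5, 8, 10, 12, 14}
First, A ∩ B = {1, 4, 5, 8, 10}
Then, (A ∩ B) ∩ C = {1, 4, 5, 8, 10}

{1, 4, 5, 8, 10}


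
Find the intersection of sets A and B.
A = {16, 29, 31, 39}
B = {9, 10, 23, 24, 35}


Set A = {16, 29, 31, 39}
Set B = {9, 10, 23, 24, 35}
A ∩ B includes only elements in both sets.
Check each element of A against B:
16 ✗, 29 ✗, 31 ✗, 39 ✗
A ∩ B = {}

{}


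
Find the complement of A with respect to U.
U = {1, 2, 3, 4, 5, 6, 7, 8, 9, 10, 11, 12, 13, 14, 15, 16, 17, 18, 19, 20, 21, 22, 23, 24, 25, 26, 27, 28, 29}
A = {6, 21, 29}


Universal set U = {1, 2, 3, 4, 5, 6, 7, 8, 9, 10, 11, 12, 13, 14, 15, 16, 17, 18, 19, 20, 21, 22, 23, 24, 25, 26, 27, 28, 29}
Set A = {6, 21, 29}
A' = U \ A = elements in U but not in A
Checking each element of U:
1 (not in A, include), 2 (not in A, include), 3 (not in A, include), 4 (not in A, include), 5 (not in A, include), 6 (in A, exclude), 7 (not in A, include), 8 (not in A, include), 9 (not in A, include), 10 (not in A, include), 11 (not in A, include), 12 (not in A, include), 13 (not in A, include), 14 (not in A, include), 15 (not in A, include), 16 (not in A, include), 17 (not in A, include), 18 (not in A, include), 19 (not in A, include), 20 (not in A, include), 21 (in A, exclude), 22 (not in A, include), 23 (not in A, include), 24 (not in A, include), 25 (not in A, include), 26 (not in A, include), 27 (not in A, include), 28 (not in A, include), 29 (in A, exclude)
A' = {1, 2, 3, 4, 5, 7, 8, 9, 10, 11, 12, 13, 14, 15, 16, 17, 18, 19, 20, 22, 23, 24, 25, 26, 27, 28}

{1, 2, 3, 4, 5, 7, 8, 9, 10, 11, 12, 13, 14, 15, 16, 17, 18, 19, 20, 22, 23, 24, 25, 26, 27, 28}


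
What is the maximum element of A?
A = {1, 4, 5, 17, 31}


Set A = {1, 4, 5, 17, 31}
Elements in ascending order: 1, 4, 5, 17, 31
The largest element is 31.

31


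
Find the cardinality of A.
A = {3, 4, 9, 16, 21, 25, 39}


Set A = {3, 4, 9, 16, 21, 25, 39}
Listing elements: 3, 4, 9, 16, 21, 25, 39
Counting: 7 elements
|A| = 7

7


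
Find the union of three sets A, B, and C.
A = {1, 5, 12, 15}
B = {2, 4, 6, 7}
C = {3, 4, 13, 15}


Set A = {1, 5, 12, 15}
Set B = {2, 4, 6, 7}
Set C = {3, 4, 13, 15}
First, A ∪ B = {1, 2, 4, 5, 6, 7, 12, 15}
Then, (A ∪ B) ∪ C = {1, 2, 3, 4, 5, 6, 7, 12, 13, 15}

{1, 2, 3, 4, 5, 6, 7, 12, 13, 15}


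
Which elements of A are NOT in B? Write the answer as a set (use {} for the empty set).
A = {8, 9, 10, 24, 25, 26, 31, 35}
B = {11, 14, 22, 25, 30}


Set A = {8, 9, 10, 24, 25, 26, 31, 35}
Set B = {11, 14, 22, 25, 30}
Check each element of A against B:
8 ∉ B (include), 9 ∉ B (include), 10 ∉ B (include), 24 ∉ B (include), 25 ∈ B, 26 ∉ B (include), 31 ∉ B (include), 35 ∉ B (include)
Elements of A not in B: {8, 9, 10, 24, 26, 31, 35}

{8, 9, 10, 24, 26, 31, 35}


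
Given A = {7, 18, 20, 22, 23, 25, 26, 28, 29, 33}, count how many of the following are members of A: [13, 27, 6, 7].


Set A = {7, 18, 20, 22, 23, 25, 26, 28, 29, 33}
Candidates: [13, 27, 6, 7]
Check each candidate:
13 ∉ A, 27 ∉ A, 6 ∉ A, 7 ∈ A
Count of candidates in A: 1

1


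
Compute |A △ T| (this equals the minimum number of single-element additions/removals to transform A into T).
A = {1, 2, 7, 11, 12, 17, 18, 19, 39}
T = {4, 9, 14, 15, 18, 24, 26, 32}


Set A = {1, 2, 7, 11, 12, 17, 18, 19, 39}
Set T = {4, 9, 14, 15, 18, 24, 26, 32}
Elements to remove from A (in A, not in T): {1, 2, 7, 11, 12, 17, 19, 39} → 8 removals
Elements to add to A (in T, not in A): {4, 9, 14, 15, 24, 26, 32} → 7 additions
Total edits = 8 + 7 = 15

15


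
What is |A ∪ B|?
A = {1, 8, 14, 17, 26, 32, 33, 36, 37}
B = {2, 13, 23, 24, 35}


Set A = {1, 8, 14, 17, 26, 32, 33, 36, 37}, |A| = 9
Set B = {2, 13, 23, 24, 35}, |B| = 5
A ∩ B = {}, |A ∩ B| = 0
|A ∪ B| = |A| + |B| - |A ∩ B| = 9 + 5 - 0 = 14

14


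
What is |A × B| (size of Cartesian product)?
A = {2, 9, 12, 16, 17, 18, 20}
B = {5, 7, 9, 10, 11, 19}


Set A = {2, 9, 12, 16, 17, 18, 20} has 7 elements.
Set B = {5, 7, 9, 10, 11, 19} has 6 elements.
|A × B| = |A| × |B| = 7 × 6 = 42

42


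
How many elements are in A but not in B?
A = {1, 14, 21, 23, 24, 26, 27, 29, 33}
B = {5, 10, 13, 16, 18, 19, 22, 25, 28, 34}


Set A = {1, 14, 21, 23, 24, 26, 27, 29, 33}
Set B = {5, 10, 13, 16, 18, 19, 22, 25, 28, 34}
A \ B = {1, 14, 21, 23, 24, 26, 27, 29, 33}
|A \ B| = 9

9


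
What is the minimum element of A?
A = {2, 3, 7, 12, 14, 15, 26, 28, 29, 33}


Set A = {2, 3, 7, 12, 14, 15, 26, 28, 29, 33}
Elements in ascending order: 2, 3, 7, 12, 14, 15, 26, 28, 29, 33
The smallest element is 2.

2


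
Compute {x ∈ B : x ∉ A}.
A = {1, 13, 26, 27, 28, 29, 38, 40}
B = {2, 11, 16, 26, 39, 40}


Set A = {1, 13, 26, 27, 28, 29, 38, 40}
Set B = {2, 11, 16, 26, 39, 40}
Check each element of B against A:
2 ∉ A (include), 11 ∉ A (include), 16 ∉ A (include), 26 ∈ A, 39 ∉ A (include), 40 ∈ A
Elements of B not in A: {2, 11, 16, 39}

{2, 11, 16, 39}


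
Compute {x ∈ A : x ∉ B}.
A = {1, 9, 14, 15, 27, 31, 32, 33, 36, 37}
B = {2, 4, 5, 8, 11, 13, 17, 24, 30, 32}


Set A = {1, 9, 14, 15, 27, 31, 32, 33, 36, 37}
Set B = {2, 4, 5, 8, 11, 13, 17, 24, 30, 32}
Check each element of A against B:
1 ∉ B (include), 9 ∉ B (include), 14 ∉ B (include), 15 ∉ B (include), 27 ∉ B (include), 31 ∉ B (include), 32 ∈ B, 33 ∉ B (include), 36 ∉ B (include), 37 ∉ B (include)
Elements of A not in B: {1, 9, 14, 15, 27, 31, 33, 36, 37}

{1, 9, 14, 15, 27, 31, 33, 36, 37}


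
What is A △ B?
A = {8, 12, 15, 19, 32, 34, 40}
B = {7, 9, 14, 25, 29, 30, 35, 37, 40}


Set A = {8, 12, 15, 19, 32, 34, 40}
Set B = {7, 9, 14, 25, 29, 30, 35, 37, 40}
A △ B = (A \ B) ∪ (B \ A)
Elements in A but not B: {8, 12, 15, 19, 32, 34}
Elements in B but not A: {7, 9, 14, 25, 29, 30, 35, 37}
A △ B = {7, 8, 9, 12, 14, 15, 19, 25, 29, 30, 32, 34, 35, 37}

{7, 8, 9, 12, 14, 15, 19, 25, 29, 30, 32, 34, 35, 37}


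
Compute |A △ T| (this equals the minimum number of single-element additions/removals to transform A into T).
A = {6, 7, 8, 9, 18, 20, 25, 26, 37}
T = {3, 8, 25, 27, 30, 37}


Set A = {6, 7, 8, 9, 18, 20, 25, 26, 37}
Set T = {3, 8, 25, 27, 30, 37}
Elements to remove from A (in A, not in T): {6, 7, 9, 18, 20, 26} → 6 removals
Elements to add to A (in T, not in A): {3, 27, 30} → 3 additions
Total edits = 6 + 3 = 9

9


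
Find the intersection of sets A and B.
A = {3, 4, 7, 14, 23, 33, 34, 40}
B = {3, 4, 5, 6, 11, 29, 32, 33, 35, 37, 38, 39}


Set A = {3, 4, 7, 14, 23, 33, 34, 40}
Set B = {3, 4, 5, 6, 11, 29, 32, 33, 35, 37, 38, 39}
A ∩ B includes only elements in both sets.
Check each element of A against B:
3 ✓, 4 ✓, 7 ✗, 14 ✗, 23 ✗, 33 ✓, 34 ✗, 40 ✗
A ∩ B = {3, 4, 33}

{3, 4, 33}


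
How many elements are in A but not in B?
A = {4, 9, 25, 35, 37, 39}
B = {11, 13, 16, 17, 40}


Set A = {4, 9, 25, 35, 37, 39}
Set B = {11, 13, 16, 17, 40}
A \ B = {4, 9, 25, 35, 37, 39}
|A \ B| = 6

6


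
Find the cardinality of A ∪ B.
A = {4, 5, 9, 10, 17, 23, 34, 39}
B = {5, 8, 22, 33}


Set A = {4, 5, 9, 10, 17, 23, 34, 39}, |A| = 8
Set B = {5, 8, 22, 33}, |B| = 4
A ∩ B = {5}, |A ∩ B| = 1
|A ∪ B| = |A| + |B| - |A ∩ B| = 8 + 4 - 1 = 11

11


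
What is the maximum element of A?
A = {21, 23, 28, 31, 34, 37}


Set A = {21, 23, 28, 31, 34, 37}
Elements in ascending order: 21, 23, 28, 31, 34, 37
The largest element is 37.

37


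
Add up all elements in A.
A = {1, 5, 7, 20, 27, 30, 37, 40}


Set A = {1, 5, 7, 20, 27, 30, 37, 40}
Sum = 1 + 5 + 7 + 20 + 27 + 30 + 37 + 40 = 167

167


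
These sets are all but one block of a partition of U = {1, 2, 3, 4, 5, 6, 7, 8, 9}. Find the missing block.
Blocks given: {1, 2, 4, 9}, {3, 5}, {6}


U = {1, 2, 3, 4, 5, 6, 7, 8, 9}
Shown blocks: {1, 2, 4, 9}, {3, 5}, {6}
A partition's blocks are pairwise disjoint and cover U, so the missing block = U \ (union of shown blocks).
Union of shown blocks: {1, 2, 3, 4, 5, 6, 9}
Missing block = U \ (union) = {7, 8}

{7, 8}


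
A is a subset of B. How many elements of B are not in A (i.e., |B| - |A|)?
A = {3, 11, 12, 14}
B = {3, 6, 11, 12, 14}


Set A = {3, 11, 12, 14}, |A| = 4
Set B = {3, 6, 11, 12, 14}, |B| = 5
Since A ⊆ B: B \ A = {6}
|B| - |A| = 5 - 4 = 1

1


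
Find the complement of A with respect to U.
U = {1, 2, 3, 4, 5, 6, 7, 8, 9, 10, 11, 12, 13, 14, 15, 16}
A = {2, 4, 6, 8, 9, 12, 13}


Universal set U = {1, 2, 3, 4, 5, 6, 7, 8, 9, 10, 11, 12, 13, 14, 15, 16}
Set A = {2, 4, 6, 8, 9, 12, 13}
A' = U \ A = elements in U but not in A
Checking each element of U:
1 (not in A, include), 2 (in A, exclude), 3 (not in A, include), 4 (in A, exclude), 5 (not in A, include), 6 (in A, exclude), 7 (not in A, include), 8 (in A, exclude), 9 (in A, exclude), 10 (not in A, include), 11 (not in A, include), 12 (in A, exclude), 13 (in A, exclude), 14 (not in A, include), 15 (not in A, include), 16 (not in A, include)
A' = {1, 3, 5, 7, 10, 11, 14, 15, 16}

{1, 3, 5, 7, 10, 11, 14, 15, 16}


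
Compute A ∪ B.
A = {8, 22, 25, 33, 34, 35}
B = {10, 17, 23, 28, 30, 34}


Set A = {8, 22, 25, 33, 34, 35}
Set B = {10, 17, 23, 28, 30, 34}
A ∪ B includes all elements in either set.
Elements from A: {8, 22, 25, 33, 34, 35}
Elements from B not already included: {10, 17, 23, 28, 30}
A ∪ B = {8, 10, 17, 22, 23, 25, 28, 30, 33, 34, 35}

{8, 10, 17, 22, 23, 25, 28, 30, 33, 34, 35}


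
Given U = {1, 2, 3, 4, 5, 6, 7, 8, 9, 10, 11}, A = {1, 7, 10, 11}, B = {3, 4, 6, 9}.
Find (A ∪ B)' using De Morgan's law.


U = {1, 2, 3, 4, 5, 6, 7, 8, 9, 10, 11}
A = {1, 7, 10, 11}, B = {3, 4, 6, 9}
A ∪ B = {1, 3, 4, 6, 7, 9, 10, 11}
(A ∪ B)' = U \ (A ∪ B) = {2, 5, 8}
Verification via A' ∩ B': A' = {2, 3, 4, 5, 6, 8, 9}, B' = {1, 2, 5, 7, 8, 10, 11}
A' ∩ B' = {2, 5, 8} ✓

{2, 5, 8}


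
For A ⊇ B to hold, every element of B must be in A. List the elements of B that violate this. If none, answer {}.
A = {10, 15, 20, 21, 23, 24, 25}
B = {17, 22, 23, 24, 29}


Set A = {10, 15, 20, 21, 23, 24, 25}
Set B = {17, 22, 23, 24, 29}
Check each element of B against A:
17 ∉ A (include), 22 ∉ A (include), 23 ∈ A, 24 ∈ A, 29 ∉ A (include)
Elements of B not in A: {17, 22, 29}

{17, 22, 29}


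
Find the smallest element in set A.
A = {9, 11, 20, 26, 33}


Set A = {9, 11, 20, 26, 33}
Elements in ascending order: 9, 11, 20, 26, 33
The smallest element is 9.

9


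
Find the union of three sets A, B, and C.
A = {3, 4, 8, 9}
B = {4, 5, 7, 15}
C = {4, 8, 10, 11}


Set A = {3, 4, 8, 9}
Set B = {4, 5, 7, 15}
Set C = {4, 8, 10, 11}
First, A ∪ B = {3, 4, 5, 7, 8, 9, 15}
Then, (A ∪ B) ∪ C = {3, 4, 5, 7, 8, 9, 10, 11, 15}

{3, 4, 5, 7, 8, 9, 10, 11, 15}


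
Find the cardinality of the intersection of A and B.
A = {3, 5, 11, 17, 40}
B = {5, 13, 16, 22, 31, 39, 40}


Set A = {3, 5, 11, 17, 40}
Set B = {5, 13, 16, 22, 31, 39, 40}
A ∩ B = {5, 40}
|A ∩ B| = 2

2


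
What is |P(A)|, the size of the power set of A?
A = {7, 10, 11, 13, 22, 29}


Set A = {7, 10, 11, 13, 22, 29}
|A| = 6
The power set P(A) contains all subsets of A.
|P(A)| = 2^|A| = 2^6 = 64

64


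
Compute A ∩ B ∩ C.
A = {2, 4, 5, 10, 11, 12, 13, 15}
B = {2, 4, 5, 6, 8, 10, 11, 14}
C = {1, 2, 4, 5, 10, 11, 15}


Set A = {2, 4, 5, 10, 11, 12, 13, 15}
Set B = {2, 4, 5, 6, 8, 10, 11, 14}
Set C = {1, 2, 4, 5, 10, 11, 15}
First, A ∩ B = {2, 4, 5, 10, 11}
Then, (A ∩ B) ∩ C = {2, 4, 5, 10, 11}

{2, 4, 5, 10, 11}


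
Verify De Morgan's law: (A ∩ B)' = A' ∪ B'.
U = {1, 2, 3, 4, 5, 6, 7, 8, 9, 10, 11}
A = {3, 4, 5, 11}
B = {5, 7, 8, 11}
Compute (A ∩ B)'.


U = {1, 2, 3, 4, 5, 6, 7, 8, 9, 10, 11}
A = {3, 4, 5, 11}, B = {5, 7, 8, 11}
A ∩ B = {5, 11}
(A ∩ B)' = U \ (A ∩ B) = {1, 2, 3, 4, 6, 7, 8, 9, 10}
Verification via A' ∪ B': A' = {1, 2, 6, 7, 8, 9, 10}, B' = {1, 2, 3, 4, 6, 9, 10}
A' ∪ B' = {1, 2, 3, 4, 6, 7, 8, 9, 10} ✓

{1, 2, 3, 4, 6, 7, 8, 9, 10}


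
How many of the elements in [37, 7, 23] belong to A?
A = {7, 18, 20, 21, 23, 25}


Set A = {7, 18, 20, 21, 23, 25}
Candidates: [37, 7, 23]
Check each candidate:
37 ∉ A, 7 ∈ A, 23 ∈ A
Count of candidates in A: 2

2


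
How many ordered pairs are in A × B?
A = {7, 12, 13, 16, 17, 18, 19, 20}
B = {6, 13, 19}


Set A = {7, 12, 13, 16, 17, 18, 19, 20} has 8 elements.
Set B = {6, 13, 19} has 3 elements.
|A × B| = |A| × |B| = 8 × 3 = 24

24


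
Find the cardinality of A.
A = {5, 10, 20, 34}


Set A = {5, 10, 20, 34}
Listing elements: 5, 10, 20, 34
Counting: 4 elements
|A| = 4

4


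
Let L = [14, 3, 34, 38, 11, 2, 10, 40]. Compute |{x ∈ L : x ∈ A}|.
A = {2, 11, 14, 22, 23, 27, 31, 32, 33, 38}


Set A = {2, 11, 14, 22, 23, 27, 31, 32, 33, 38}
Candidates: [14, 3, 34, 38, 11, 2, 10, 40]
Check each candidate:
14 ∈ A, 3 ∉ A, 34 ∉ A, 38 ∈ A, 11 ∈ A, 2 ∈ A, 10 ∉ A, 40 ∉ A
Count of candidates in A: 4

4


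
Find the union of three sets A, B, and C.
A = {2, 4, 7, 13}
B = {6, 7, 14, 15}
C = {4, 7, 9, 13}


Set A = {2, 4, 7, 13}
Set B = {6, 7, 14, 15}
Set C = {4, 7, 9, 13}
First, A ∪ B = {2, 4, 6, 7, 13, 14, 15}
Then, (A ∪ B) ∪ C = {2, 4, 6, 7, 9, 13, 14, 15}

{2, 4, 6, 7, 9, 13, 14, 15}


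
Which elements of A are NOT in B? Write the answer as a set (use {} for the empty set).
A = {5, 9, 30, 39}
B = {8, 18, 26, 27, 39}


Set A = {5, 9, 30, 39}
Set B = {8, 18, 26, 27, 39}
Check each element of A against B:
5 ∉ B (include), 9 ∉ B (include), 30 ∉ B (include), 39 ∈ B
Elements of A not in B: {5, 9, 30}

{5, 9, 30}


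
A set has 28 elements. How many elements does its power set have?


The set has 28 elements.
The power set contains all possible subsets.
|P(A)| = 2^|A| = 2^28 = 268435456

268435456


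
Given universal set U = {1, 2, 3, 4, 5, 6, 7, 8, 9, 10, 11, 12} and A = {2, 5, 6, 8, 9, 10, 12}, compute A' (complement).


Universal set U = {1, 2, 3, 4, 5, 6, 7, 8, 9, 10, 11, 12}
Set A = {2, 5, 6, 8, 9, 10, 12}
A' = U \ A = elements in U but not in A
Checking each element of U:
1 (not in A, include), 2 (in A, exclude), 3 (not in A, include), 4 (not in A, include), 5 (in A, exclude), 6 (in A, exclude), 7 (not in A, include), 8 (in A, exclude), 9 (in A, exclude), 10 (in A, exclude), 11 (not in A, include), 12 (in A, exclude)
A' = {1, 3, 4, 7, 11}

{1, 3, 4, 7, 11}


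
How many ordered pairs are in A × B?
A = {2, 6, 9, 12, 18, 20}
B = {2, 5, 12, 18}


Set A = {2, 6, 9, 12, 18, 20} has 6 elements.
Set B = {2, 5, 12, 18} has 4 elements.
|A × B| = |A| × |B| = 6 × 4 = 24

24


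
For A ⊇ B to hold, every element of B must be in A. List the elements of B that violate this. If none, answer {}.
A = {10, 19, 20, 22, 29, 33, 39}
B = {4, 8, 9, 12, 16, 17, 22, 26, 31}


Set A = {10, 19, 20, 22, 29, 33, 39}
Set B = {4, 8, 9, 12, 16, 17, 22, 26, 31}
Check each element of B against A:
4 ∉ A (include), 8 ∉ A (include), 9 ∉ A (include), 12 ∉ A (include), 16 ∉ A (include), 17 ∉ A (include), 22 ∈ A, 26 ∉ A (include), 31 ∉ A (include)
Elements of B not in A: {4, 8, 9, 12, 16, 17, 26, 31}

{4, 8, 9, 12, 16, 17, 26, 31}


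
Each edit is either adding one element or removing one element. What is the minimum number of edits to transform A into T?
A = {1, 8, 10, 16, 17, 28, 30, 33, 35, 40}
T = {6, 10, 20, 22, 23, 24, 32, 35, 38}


Set A = {1, 8, 10, 16, 17, 28, 30, 33, 35, 40}
Set T = {6, 10, 20, 22, 23, 24, 32, 35, 38}
Elements to remove from A (in A, not in T): {1, 8, 16, 17, 28, 30, 33, 40} → 8 removals
Elements to add to A (in T, not in A): {6, 20, 22, 23, 24, 32, 38} → 7 additions
Total edits = 8 + 7 = 15

15
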